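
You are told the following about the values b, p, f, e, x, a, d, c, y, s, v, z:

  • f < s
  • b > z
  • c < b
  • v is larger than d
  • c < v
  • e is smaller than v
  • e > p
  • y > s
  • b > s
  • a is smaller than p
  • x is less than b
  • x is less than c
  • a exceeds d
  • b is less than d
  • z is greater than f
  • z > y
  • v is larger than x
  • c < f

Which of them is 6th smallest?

z

Piecing the relations together gives one ordering: x < c < f < s < y < z < b < d < a < p < e < v.
Counting 6 from the smallest end gives z.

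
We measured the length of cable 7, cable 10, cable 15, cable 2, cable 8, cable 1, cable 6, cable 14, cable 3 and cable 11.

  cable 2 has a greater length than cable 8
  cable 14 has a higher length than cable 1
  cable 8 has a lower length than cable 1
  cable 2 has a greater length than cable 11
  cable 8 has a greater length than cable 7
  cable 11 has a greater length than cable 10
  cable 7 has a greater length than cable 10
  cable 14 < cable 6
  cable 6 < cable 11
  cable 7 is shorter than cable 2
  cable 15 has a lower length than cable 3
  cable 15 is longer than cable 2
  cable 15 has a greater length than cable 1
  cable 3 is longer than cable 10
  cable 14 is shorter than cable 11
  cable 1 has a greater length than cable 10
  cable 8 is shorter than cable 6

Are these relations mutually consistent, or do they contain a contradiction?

consistent

Every relation is compatible with cable 10 < cable 7 < cable 8 < cable 1 < cable 14 < cable 6 < cable 11 < cable 2 < cable 15 < cable 3; the set is consistent.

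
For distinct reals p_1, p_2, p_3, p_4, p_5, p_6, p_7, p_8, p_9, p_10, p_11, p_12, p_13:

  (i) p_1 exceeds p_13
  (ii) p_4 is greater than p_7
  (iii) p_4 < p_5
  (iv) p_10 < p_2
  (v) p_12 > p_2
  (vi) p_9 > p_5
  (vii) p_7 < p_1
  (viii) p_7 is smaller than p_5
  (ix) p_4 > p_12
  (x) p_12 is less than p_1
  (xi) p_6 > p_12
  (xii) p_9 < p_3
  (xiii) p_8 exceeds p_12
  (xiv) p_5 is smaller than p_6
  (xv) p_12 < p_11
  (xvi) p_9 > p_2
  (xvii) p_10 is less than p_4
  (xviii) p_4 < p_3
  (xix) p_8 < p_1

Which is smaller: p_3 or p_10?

p_10

Link the given pairs in sequence: p_10 < p_2; p_2 < p_12; p_12 < p_4; p_4 < p_5; p_5 < p_9; p_9 < p_3.
Chaining these gives p_10 < p_2 < p_12 < p_4 < p_5 < p_9 < p_3.
So p_10 < p_3; p_10 is the smaller of the two.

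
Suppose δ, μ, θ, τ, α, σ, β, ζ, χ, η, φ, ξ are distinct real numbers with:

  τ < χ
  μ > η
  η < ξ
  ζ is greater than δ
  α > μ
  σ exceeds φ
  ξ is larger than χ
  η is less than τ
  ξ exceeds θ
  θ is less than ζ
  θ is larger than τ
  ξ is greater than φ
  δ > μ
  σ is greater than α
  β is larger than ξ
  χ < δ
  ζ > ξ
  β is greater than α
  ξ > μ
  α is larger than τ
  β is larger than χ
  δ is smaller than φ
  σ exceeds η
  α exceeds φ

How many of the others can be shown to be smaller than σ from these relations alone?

7

From σ the given relations immediately reach η, φ, α.
From those, τ, μ, δ — 6 in total.
From those, χ — 7 in total.
No other element is forced below σ by the given relations, so the count is 7.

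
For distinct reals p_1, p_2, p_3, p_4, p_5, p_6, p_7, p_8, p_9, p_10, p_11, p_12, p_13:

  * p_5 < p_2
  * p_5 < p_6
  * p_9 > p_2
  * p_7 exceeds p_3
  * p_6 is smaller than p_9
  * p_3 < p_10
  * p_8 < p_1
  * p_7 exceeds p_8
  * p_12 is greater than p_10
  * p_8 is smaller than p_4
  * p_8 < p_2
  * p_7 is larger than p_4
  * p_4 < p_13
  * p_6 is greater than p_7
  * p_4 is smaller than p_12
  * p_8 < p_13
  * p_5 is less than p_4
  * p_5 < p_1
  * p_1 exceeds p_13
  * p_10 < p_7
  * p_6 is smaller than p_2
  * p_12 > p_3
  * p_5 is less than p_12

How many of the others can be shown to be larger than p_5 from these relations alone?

Directly above p_5: p_4, p_6, p_1, p_2, p_12.
One step further: p_7, p_13, p_9 (8 so far).
Nothing else is reachable above p_5; 8 in all.

8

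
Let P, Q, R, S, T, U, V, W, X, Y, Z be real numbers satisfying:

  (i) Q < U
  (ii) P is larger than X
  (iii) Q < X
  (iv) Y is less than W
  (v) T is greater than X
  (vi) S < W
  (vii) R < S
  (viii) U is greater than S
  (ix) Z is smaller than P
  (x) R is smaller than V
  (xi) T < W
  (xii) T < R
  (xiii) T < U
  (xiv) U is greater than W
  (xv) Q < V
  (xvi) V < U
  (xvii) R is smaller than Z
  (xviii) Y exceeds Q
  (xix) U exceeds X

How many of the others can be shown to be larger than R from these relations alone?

Directly above R: S, Z, V.
One step further: W, P, U (6 so far).
No other element is forced above R by the given relations, so the count is 6.

6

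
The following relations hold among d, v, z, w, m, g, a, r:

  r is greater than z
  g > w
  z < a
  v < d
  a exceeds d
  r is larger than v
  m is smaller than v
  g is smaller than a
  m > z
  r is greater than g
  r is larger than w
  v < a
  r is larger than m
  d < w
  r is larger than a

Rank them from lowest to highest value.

Nothing is placed below z, so it is least; from there z < m; m < v; v < d; d < w; w < g; g < a; a < r, each given directly.

z < m < v < d < w < g < a < r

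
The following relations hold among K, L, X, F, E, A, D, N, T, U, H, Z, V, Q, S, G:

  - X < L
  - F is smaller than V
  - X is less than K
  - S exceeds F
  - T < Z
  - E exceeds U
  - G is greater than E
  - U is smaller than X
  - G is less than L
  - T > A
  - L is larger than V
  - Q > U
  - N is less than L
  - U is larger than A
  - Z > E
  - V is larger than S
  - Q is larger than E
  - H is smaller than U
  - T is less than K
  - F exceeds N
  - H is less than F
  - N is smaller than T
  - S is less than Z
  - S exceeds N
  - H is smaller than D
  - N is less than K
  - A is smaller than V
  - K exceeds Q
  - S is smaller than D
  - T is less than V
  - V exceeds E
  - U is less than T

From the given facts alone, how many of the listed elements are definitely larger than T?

The elements the relations force above T are Z, V, L, K — no chain reaches any other.
That is 4.

4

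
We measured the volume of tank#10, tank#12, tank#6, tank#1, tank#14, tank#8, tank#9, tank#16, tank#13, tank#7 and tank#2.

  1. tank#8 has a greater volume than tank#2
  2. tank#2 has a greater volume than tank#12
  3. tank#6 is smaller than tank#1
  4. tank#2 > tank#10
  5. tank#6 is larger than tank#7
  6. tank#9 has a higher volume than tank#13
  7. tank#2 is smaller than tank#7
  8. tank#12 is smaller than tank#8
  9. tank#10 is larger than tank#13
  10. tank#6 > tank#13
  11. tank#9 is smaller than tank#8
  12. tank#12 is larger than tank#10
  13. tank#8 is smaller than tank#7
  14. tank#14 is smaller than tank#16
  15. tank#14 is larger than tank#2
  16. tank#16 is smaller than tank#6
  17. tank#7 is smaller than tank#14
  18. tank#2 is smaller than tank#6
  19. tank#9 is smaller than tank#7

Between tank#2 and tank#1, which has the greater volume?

tank#1

The relevant relations are tank#2 < tank#8; tank#8 < tank#7; tank#7 < tank#14; tank#14 < tank#16; tank#16 < tank#6; tank#6 < tank#1.
Together: tank#2 < tank#8 < tank#7 < tank#14 < tank#16 < tank#6 < tank#1.
So tank#2 < tank#1; tank#1 is the larger of the two.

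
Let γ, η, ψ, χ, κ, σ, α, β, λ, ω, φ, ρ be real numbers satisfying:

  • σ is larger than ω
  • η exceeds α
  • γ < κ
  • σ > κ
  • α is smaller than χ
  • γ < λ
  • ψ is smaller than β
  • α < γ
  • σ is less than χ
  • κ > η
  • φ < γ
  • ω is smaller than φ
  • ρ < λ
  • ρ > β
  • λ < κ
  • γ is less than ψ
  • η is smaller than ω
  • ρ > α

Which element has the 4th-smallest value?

φ

The consecutive relations fix a unique order: α < η < ω < φ < γ < ψ < β < ρ < λ < κ < σ < χ.
Counting 4 from the smallest end gives φ.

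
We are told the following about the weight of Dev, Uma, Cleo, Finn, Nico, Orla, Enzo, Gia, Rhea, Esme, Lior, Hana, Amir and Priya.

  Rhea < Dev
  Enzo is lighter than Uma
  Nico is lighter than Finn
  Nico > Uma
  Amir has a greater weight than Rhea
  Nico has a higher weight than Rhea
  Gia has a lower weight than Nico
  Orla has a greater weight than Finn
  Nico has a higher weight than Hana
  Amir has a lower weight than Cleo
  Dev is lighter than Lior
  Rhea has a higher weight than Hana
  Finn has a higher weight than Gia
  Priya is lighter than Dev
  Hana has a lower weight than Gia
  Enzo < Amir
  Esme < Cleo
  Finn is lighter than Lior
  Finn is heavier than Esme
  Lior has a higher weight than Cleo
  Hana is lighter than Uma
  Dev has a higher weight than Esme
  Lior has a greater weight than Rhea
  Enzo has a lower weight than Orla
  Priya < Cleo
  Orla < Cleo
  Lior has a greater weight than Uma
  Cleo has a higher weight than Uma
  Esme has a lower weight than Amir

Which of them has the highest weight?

Chaining downward from Lior: directly below it, Uma, Rhea, Finn, Dev, Cleo; then Enzo, Hana, Esme, Gia, Nico, Priya, Orla, Amir.
That covers every other element, and nothing is given above Lior, so Lior is the highest weight.

Lior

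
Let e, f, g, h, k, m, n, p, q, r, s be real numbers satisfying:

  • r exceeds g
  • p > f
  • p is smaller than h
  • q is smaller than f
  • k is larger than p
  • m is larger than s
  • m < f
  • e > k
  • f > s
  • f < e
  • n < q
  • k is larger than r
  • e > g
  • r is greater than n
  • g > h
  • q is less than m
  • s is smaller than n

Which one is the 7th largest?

Chaining the given pairs: s < n < q < m < f < p < h < g < r < k < e.
Counting 7 from the largest end gives f.

f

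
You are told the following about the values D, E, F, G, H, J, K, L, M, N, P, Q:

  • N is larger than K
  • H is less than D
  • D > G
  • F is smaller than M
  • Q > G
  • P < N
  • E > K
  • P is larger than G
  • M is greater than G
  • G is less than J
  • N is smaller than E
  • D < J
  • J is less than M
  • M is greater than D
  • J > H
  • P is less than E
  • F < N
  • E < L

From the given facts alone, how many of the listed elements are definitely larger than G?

8

Directly above G: D, P, J, Q, M.
One step further: N, E (7 so far).
One step further: L (8 so far).
Nothing else is reachable above G; 8 in all.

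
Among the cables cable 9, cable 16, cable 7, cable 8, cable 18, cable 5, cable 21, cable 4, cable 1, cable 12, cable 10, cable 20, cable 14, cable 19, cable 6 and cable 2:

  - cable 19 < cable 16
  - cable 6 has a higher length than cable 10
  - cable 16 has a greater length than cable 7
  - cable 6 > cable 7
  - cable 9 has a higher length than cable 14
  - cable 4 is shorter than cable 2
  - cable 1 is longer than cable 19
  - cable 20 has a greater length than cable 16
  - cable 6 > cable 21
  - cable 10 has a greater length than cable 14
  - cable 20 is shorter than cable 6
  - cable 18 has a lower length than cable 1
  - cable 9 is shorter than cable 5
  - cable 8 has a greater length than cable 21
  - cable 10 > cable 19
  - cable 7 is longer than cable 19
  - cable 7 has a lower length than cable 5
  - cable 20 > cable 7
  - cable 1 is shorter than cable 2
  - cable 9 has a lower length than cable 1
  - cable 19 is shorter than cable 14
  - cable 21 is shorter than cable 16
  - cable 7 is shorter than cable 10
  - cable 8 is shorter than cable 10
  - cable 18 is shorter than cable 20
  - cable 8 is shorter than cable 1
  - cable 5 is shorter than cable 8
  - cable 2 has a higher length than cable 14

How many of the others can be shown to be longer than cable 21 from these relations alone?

Directly above cable 21: cable 16, cable 8, cable 6.
One step further: cable 10, cable 1, cable 20 (6 so far).
One step further: cable 2 (7 so far).
Nothing else is reachable above cable 21; 7 in all.

7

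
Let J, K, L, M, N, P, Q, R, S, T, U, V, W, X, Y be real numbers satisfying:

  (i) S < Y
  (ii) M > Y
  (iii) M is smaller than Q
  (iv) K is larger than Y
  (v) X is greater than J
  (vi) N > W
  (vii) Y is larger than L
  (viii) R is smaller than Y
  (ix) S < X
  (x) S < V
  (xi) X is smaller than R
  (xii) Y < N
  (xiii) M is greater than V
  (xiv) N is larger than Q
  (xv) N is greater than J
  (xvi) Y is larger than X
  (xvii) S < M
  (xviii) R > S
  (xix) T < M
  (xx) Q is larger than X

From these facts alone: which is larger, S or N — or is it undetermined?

The relevant relations are S < X; X < R; R < Y; Y < M; M < Q; Q < N.
Chaining these gives S < X < R < Y < M < Q < N.
So N is larger.

N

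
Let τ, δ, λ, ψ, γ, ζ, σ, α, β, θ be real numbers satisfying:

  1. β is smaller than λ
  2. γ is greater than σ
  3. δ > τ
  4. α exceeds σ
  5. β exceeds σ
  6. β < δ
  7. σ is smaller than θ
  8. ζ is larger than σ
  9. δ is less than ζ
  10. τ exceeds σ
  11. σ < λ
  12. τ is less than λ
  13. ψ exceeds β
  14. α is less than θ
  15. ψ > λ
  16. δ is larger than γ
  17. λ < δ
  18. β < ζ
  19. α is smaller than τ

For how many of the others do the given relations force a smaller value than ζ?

7

From ζ the given relations immediately reach σ, β, δ.
From those, τ, λ, γ — 6 in total.
From those, α — 7 in total.
Nothing else is reachable below ζ; 7 in all.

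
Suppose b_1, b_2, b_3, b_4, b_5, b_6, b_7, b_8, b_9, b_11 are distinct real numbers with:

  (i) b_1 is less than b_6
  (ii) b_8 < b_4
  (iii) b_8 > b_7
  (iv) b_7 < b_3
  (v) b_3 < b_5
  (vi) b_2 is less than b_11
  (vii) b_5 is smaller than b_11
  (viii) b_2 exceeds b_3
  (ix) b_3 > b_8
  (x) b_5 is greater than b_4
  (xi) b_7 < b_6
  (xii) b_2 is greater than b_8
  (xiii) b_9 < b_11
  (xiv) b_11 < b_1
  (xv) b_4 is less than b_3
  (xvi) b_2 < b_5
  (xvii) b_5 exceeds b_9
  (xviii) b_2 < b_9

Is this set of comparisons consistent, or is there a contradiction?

The single ordering b_7 < b_8 < b_4 < b_3 < b_2 < b_9 < b_5 < b_11 < b_1 < b_6 satisfies every listed relation, so no contradiction arises.

consistent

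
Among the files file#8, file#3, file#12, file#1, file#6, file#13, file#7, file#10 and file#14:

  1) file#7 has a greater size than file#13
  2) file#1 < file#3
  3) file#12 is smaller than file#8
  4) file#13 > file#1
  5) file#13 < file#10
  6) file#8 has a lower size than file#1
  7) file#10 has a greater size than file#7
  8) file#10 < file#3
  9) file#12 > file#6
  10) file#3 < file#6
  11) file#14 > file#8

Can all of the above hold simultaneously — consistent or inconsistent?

inconsistent

We have file#8 < file#1 stated directly, yet also file#1 < file#13 < file#7 < file#10 < file#3 < file#6 < file#12 < file#8 by chaining the others — so file#1 < file#8. Contradiction.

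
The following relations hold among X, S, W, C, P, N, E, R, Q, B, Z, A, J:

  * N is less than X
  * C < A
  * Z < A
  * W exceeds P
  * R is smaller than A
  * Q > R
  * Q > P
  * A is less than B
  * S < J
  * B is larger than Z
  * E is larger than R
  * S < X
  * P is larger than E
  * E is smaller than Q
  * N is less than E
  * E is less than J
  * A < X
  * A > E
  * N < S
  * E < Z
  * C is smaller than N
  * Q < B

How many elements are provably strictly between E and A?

1

The relations place E below A. An element lies strictly between them when it is forced above E and also forced below A.
Above E: {P, Q, Z, W, X, J, B}. Below A: {C, N, R, Z}.
Intersection: {Z} — 1.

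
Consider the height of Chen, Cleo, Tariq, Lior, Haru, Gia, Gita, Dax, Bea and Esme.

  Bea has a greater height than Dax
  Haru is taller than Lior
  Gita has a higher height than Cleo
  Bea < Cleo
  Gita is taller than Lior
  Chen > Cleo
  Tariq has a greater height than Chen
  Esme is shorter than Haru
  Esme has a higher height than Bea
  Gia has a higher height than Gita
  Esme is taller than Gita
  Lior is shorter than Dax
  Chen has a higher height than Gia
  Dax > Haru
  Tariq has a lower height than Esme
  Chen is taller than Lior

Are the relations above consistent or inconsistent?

We have Esme < Haru stated directly, yet also Haru < Dax < Bea < Cleo < Gita < Gia < Chen < Tariq < Esme by chaining the others — so Haru < Esme. Contradiction.

inconsistent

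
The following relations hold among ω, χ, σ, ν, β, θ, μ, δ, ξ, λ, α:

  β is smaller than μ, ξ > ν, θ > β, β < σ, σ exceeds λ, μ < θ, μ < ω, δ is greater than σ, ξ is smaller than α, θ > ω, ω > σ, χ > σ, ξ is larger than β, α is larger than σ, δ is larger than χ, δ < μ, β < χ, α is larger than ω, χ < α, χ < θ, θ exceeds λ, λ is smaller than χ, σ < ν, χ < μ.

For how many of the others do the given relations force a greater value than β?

Directly above β: σ, χ, ξ, μ, θ.
One step further: ν, δ, ω, α (9 so far).
Nothing else is reachable above β; 9 in all.

9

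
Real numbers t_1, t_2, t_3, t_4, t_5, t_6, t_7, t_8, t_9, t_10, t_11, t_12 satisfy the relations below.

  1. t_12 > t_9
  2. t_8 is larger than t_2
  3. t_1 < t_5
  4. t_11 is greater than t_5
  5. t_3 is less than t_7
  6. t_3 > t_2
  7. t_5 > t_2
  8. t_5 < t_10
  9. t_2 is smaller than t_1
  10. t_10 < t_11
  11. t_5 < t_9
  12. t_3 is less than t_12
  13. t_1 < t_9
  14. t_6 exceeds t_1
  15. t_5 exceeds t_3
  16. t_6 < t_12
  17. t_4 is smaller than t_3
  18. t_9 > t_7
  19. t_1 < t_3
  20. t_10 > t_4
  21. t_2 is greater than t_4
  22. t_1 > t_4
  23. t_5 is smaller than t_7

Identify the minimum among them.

t_4

Chaining upward from t_4: directly above it, t_2, t_1, t_3, t_10; then t_5, t_7, t_8, t_9, t_11, t_6, t_12.
That covers every other element, and nothing is given below t_4, so t_4 is the minimum.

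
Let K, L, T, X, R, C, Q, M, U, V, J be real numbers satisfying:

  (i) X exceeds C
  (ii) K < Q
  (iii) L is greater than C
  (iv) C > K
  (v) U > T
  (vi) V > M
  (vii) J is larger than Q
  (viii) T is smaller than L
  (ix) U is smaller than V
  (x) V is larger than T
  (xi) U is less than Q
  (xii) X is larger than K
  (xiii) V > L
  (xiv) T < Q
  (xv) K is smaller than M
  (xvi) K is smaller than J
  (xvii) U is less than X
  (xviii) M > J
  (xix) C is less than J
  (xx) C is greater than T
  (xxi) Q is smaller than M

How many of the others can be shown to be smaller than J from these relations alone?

5

From J the given relations immediately reach K, C, Q.
From those, T, U — 5 in total.
Nothing else is reachable below J; 5 in all.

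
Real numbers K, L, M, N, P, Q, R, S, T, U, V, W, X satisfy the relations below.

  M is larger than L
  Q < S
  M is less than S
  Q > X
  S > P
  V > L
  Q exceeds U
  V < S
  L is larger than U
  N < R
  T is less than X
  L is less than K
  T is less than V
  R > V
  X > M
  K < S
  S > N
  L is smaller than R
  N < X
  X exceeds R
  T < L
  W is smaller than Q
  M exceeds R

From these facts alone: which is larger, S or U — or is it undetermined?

Chaining the given relations: U < L < V < R < M < X < Q < S.
So S is larger.

S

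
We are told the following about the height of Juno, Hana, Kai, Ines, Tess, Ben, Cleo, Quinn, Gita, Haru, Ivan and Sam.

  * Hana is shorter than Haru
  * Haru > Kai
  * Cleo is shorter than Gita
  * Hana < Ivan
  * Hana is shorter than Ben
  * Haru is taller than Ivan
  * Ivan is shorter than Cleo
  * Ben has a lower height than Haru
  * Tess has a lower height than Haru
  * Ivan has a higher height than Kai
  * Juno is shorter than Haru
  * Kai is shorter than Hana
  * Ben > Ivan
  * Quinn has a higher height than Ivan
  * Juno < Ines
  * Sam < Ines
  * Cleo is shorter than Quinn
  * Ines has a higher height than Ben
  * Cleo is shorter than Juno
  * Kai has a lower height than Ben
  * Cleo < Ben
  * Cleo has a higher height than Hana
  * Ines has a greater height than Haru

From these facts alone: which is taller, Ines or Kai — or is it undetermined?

Ines

Kai < Hana and Hana < Ivan give Kai < Ivan.
With Ivan < Cleo: Kai < Hana < Ivan < Cleo.
Then Cleo < Juno extends the chain to Juno.
Then Juno < Haru extends the chain to Haru.
With Haru < Ines: Kai < Hana < Ivan < Cleo < Juno < Haru < Ines.
So Ines is taller.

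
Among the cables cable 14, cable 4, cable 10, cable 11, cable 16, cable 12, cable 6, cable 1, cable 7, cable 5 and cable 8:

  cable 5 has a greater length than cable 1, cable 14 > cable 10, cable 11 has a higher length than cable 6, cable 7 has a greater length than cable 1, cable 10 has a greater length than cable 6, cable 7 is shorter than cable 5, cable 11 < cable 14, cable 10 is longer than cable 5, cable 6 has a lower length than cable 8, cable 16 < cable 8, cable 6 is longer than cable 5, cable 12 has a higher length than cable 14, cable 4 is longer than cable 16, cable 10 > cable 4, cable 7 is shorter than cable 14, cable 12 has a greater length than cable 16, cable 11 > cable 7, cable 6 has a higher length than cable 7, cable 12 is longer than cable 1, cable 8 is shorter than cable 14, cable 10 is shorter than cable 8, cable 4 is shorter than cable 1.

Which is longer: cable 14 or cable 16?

cable 14

cable 16 < cable 4 and cable 4 < cable 1 give cable 16 < cable 1.
With cable 1 < cable 5: cable 16 < cable 4 < cable 1 < cable 5.
With cable 5 < cable 6: cable 16 < cable 4 < cable 1 < cable 5 < cable 6.
Then cable 6 < cable 8 extends the chain to cable 8.
Then cable 8 < cable 14 extends the chain to cable 14.
So cable 16 < cable 14; cable 14 is the longer of the two.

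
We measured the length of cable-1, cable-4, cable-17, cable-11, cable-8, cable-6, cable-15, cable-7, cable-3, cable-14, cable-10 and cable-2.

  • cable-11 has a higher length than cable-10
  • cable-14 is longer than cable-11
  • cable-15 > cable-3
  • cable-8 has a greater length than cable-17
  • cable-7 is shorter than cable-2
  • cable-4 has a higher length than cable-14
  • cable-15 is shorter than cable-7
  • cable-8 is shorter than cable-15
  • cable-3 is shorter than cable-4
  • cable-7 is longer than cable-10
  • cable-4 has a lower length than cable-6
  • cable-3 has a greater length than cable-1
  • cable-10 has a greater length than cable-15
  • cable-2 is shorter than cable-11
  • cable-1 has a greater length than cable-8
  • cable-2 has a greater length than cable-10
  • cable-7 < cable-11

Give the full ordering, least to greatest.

The consecutive links are each given: cable-17 < cable-8; cable-8 < cable-1; cable-1 < cable-3; cable-3 < cable-15; cable-15 < cable-10; cable-10 < cable-7; cable-7 < cable-2; cable-2 < cable-11; cable-11 < cable-14; cable-14 < cable-4; cable-4 < cable-6.

cable-17 < cable-8 < cable-1 < cable-3 < cable-15 < cable-10 < cable-7 < cable-2 < cable-11 < cable-14 < cable-4 < cable-6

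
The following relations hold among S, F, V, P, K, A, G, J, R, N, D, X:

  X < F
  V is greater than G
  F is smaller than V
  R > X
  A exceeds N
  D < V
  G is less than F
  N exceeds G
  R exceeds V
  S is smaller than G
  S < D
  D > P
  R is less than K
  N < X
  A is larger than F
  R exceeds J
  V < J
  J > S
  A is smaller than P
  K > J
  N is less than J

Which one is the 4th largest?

The consecutive relations fix a unique order: S < G < N < X < F < A < P < D < V < J < R < K.
Counting 4 from the largest end gives V.

V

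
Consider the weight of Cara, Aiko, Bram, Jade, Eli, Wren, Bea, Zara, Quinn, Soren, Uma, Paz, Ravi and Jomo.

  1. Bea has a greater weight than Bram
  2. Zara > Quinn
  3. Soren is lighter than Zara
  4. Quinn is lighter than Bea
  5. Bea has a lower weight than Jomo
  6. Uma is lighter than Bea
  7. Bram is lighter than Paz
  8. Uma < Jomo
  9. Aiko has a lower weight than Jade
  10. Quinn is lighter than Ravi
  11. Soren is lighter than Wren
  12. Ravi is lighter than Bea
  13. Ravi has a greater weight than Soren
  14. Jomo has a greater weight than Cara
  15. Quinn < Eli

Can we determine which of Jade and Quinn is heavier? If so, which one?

undetermined

Following every chain through Quinn: above Quinn we get Ravi, Bea, Eli, Zara, Jomo.
Jade is not reached, and no chain runs the other way from Jade to Quinn.
So the given relations leave the order of Quinn and Jade undetermined.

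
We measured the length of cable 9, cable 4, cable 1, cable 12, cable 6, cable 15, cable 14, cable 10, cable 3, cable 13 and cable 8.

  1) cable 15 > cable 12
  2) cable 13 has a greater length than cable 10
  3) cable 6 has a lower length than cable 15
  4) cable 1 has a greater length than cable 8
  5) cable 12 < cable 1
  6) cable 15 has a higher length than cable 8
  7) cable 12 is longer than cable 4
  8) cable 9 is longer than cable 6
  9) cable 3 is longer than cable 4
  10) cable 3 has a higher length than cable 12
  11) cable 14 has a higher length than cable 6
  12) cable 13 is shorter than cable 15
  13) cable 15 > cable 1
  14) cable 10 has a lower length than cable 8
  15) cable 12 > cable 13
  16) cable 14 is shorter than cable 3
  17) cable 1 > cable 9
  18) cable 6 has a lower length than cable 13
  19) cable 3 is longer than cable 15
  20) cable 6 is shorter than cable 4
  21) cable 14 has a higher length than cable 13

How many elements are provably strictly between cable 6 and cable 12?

The relations place cable 6 below cable 12. An element lies strictly between them when it is forced above cable 6 and also forced below cable 12.
Above cable 6: {cable 4, cable 13, cable 9, cable 14, cable 1, cable 15, cable 3}. Below cable 12: {cable 10, cable 4, cable 13}.
Intersection: {cable 4, cable 13} — 2.

2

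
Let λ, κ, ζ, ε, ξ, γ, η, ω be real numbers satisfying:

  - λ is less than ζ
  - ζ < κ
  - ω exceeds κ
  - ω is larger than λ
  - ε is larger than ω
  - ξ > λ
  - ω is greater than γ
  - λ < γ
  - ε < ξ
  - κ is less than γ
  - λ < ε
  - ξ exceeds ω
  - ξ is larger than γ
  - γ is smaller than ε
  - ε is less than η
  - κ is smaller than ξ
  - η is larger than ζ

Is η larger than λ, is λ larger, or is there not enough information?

Chaining the given relations: λ < ζ < κ < γ < ε < η.
So η is larger.

η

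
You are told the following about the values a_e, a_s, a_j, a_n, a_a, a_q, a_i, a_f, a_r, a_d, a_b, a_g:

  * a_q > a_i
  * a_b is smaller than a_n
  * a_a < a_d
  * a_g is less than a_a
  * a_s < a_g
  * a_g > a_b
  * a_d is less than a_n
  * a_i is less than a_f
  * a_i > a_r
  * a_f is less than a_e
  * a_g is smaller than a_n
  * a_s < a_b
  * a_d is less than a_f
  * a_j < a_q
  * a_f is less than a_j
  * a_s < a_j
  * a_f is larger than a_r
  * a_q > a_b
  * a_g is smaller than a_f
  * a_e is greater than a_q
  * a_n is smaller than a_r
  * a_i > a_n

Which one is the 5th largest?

Chaining the given pairs: a_s < a_b < a_g < a_a < a_d < a_n < a_r < a_i < a_f < a_j < a_q < a_e.
Counting 5 from the largest end gives a_i.

a_i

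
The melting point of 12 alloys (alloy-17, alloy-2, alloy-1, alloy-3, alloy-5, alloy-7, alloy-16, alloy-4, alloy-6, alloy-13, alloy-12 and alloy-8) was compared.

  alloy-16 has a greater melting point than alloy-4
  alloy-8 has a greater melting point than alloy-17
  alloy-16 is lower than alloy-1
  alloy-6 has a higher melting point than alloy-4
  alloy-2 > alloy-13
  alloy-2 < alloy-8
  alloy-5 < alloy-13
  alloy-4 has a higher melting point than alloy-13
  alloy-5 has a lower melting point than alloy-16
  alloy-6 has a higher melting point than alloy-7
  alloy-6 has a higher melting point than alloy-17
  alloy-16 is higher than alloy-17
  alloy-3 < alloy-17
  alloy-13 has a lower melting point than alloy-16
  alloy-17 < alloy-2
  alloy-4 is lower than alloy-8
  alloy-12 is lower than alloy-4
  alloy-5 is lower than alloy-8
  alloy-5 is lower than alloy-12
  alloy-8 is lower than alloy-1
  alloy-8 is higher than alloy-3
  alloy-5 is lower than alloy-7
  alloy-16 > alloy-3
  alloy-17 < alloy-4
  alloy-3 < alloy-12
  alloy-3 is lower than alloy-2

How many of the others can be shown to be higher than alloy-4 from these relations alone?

The elements the relations force above alloy-4 are alloy-8, alloy-6, alloy-16, alloy-1 — no chain reaches any other.
That is 4.

4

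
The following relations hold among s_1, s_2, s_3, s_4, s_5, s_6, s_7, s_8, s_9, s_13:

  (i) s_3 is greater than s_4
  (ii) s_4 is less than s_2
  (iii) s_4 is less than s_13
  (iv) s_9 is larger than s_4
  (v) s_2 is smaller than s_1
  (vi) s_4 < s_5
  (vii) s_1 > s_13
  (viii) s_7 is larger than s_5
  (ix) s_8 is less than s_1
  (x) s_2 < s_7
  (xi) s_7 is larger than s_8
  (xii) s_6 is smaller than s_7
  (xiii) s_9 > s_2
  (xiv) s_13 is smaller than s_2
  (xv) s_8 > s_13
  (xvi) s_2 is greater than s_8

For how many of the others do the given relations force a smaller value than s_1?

The elements the relations force below s_1 are s_4, s_13, s_8, s_2 — no chain reaches any other.
That is 4.

4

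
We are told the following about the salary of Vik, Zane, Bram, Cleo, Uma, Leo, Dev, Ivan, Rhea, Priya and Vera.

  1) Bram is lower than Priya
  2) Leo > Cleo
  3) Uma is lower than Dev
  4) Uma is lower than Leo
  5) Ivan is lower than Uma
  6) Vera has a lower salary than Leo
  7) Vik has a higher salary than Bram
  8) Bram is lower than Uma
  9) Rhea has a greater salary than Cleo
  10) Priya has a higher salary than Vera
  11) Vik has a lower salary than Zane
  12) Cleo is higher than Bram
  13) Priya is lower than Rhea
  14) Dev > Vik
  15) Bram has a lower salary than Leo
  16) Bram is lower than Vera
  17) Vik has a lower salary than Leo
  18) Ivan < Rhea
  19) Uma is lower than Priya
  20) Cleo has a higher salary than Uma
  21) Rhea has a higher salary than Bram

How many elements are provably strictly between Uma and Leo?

1

The relations place Uma below Leo. An element lies strictly between them when it is forced above Uma and also forced below Leo.
Above Uma: {Dev, Priya, Cleo, Rhea}. Below Leo: {Ivan, Bram, Vera, Vik, Cleo}.
Intersection: {Cleo} — 1.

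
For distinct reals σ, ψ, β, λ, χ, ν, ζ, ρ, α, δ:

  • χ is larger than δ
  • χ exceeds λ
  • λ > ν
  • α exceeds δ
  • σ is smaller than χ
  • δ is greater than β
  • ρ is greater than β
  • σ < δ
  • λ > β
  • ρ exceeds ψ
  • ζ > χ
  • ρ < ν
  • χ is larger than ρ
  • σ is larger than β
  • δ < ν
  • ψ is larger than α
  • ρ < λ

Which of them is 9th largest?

σ

Piecing the relations together gives one ordering: β < σ < δ < α < ψ < ρ < ν < λ < χ < ζ.
The 9th largest is σ.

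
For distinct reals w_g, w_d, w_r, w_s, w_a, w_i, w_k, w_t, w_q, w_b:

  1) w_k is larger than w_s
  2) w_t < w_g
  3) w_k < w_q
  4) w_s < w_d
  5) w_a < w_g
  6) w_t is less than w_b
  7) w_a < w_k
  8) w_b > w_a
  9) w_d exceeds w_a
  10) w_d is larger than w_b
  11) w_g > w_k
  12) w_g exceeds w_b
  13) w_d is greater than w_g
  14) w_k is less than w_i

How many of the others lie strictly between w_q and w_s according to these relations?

Chaining upward from w_s reaches: w_k, w_g, w_d, w_i.
Chaining downward from w_q reaches: w_a, w_k.
Strictly between w_s and w_q are those in both lists: w_k — 1 element.

1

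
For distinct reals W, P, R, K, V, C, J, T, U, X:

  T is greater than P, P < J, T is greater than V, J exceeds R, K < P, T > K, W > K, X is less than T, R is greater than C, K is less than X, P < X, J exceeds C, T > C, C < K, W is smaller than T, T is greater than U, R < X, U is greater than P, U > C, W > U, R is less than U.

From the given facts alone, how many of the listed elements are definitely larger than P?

Directly above P: X, U, J, T.
One step further: W (5 so far).
No other element is forced above P by the given relations, so the count is 5.

5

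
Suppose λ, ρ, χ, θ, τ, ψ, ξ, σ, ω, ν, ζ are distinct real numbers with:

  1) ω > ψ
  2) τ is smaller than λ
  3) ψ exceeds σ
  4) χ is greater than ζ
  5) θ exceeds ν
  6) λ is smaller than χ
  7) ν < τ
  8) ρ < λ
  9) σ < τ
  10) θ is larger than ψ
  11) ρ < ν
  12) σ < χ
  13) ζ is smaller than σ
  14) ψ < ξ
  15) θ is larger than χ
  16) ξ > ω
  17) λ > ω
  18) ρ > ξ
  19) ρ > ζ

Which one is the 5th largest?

ν

Piecing the relations together gives one ordering: ζ < σ < ψ < ω < ξ < ρ < ν < τ < λ < χ < θ.
Counting 5 from the largest end gives ν.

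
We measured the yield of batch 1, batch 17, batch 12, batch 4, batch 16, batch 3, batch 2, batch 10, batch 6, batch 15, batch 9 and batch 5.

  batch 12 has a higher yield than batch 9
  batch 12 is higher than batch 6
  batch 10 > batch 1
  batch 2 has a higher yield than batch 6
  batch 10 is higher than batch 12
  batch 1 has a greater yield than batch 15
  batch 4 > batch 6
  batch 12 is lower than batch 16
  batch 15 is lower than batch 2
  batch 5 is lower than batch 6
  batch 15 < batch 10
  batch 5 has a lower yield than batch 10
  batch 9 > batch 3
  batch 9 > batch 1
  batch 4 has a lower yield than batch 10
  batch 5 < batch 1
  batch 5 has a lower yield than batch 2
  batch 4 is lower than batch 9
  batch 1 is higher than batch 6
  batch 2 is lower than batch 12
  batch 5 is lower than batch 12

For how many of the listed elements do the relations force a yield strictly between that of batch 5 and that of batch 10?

6

The relations place batch 5 below batch 10. An element lies strictly between them when it is forced above batch 5 and also forced below batch 10.
Above batch 5: {batch 6, batch 2, batch 4, batch 1, batch 9, batch 12, batch 16}. Below batch 10: {batch 6, batch 3, batch 15, batch 2, batch 4, batch 1, batch 9, batch 12}.
Intersection: {batch 6, batch 2, batch 4, batch 1, batch 9, batch 12} — 6.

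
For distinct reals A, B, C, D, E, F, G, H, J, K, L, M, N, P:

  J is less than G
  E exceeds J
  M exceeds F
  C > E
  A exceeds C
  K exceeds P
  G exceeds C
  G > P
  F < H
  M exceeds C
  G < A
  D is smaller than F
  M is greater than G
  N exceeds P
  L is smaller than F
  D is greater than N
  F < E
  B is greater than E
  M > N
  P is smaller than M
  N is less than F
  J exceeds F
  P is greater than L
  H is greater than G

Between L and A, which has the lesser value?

Following the relations from L: L < P < N < D < F < J < E < C < G < A.
So L < A; L is the smaller of the two.

L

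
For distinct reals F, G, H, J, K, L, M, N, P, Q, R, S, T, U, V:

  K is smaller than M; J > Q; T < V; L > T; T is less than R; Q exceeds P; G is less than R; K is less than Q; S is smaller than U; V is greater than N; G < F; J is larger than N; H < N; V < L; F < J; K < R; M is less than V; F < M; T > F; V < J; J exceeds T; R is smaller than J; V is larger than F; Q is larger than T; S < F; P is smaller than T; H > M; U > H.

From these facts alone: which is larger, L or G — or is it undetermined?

L

Link the given pairs in sequence: G < F; F < M; M < H; H < N; N < V; V < L.
Together: G < F < M < H < N < V < L.
So L is larger.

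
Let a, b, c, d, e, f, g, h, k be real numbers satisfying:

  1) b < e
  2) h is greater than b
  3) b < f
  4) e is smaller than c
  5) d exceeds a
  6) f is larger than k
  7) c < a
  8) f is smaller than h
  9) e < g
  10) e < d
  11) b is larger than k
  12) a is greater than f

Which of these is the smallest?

k

b is not least since k < b; f is not least since b < f; e is not least since b < e; g is not least since e < g; c is not least since e < c; h is not least since f < h; a is not least since f < a; d is not least since e < d.
Only k has nothing below it, so k is the smallest.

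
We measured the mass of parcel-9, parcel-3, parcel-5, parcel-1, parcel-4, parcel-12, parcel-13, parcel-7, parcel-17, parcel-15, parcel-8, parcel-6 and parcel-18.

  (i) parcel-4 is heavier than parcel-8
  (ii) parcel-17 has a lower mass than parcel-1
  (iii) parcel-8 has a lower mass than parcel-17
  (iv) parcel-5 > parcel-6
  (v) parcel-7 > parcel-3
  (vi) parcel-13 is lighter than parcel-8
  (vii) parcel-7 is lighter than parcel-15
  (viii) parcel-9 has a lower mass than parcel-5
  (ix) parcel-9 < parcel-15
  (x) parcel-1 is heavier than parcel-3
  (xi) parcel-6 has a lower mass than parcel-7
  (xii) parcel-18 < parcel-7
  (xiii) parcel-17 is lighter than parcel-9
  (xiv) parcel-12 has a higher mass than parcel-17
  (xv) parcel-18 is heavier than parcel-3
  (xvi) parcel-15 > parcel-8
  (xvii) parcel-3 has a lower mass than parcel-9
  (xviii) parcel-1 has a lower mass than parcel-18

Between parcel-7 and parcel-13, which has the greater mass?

parcel-13 < parcel-8 < parcel-17 < parcel-1 < parcel-18 < parcel-7, by transitivity through parcel-8, parcel-17, parcel-1, parcel-18.
So parcel-13 < parcel-7; parcel-7 is the heavier of the two.

parcel-7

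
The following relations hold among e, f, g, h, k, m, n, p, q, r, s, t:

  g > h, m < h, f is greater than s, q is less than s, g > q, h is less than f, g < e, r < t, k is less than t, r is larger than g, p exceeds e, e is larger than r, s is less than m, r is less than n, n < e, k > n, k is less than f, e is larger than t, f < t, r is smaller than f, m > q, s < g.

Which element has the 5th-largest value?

k

Chaining the given pairs: q < s < m < h < g < r < n < k < f < t < e < p.
The 5th largest is k.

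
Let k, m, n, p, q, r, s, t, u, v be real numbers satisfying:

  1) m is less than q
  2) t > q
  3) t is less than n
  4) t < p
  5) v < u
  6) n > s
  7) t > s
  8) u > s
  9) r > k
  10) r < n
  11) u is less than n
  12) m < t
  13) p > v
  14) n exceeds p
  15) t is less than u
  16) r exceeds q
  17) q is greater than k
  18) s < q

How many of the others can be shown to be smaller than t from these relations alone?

4

Directly below t: m, s, q.
One step further: k (4 so far).
No other element is forced below t by the given relations, so the count is 4.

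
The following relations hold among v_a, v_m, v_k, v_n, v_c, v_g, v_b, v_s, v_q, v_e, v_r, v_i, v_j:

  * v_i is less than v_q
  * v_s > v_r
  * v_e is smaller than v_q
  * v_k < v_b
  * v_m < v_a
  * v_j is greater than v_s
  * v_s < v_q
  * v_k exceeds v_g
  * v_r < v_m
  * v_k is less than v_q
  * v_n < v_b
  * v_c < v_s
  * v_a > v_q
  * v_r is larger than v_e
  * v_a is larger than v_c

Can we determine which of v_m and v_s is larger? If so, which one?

Following every chain through v_m: above v_m we get v_a; below v_m we get v_e, v_r.
v_s is not reached, and no chain runs the other way from v_s to v_m.
So the given relations leave the order of v_m and v_s undetermined.

undetermined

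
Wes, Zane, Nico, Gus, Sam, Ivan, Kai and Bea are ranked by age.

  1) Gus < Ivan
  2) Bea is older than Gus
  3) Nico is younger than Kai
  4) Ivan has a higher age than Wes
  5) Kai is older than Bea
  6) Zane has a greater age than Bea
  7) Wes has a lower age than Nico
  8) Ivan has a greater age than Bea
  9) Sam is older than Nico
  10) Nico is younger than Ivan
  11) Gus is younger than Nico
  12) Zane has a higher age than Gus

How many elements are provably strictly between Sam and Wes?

1

The relations place Wes below Sam. An element lies strictly between them when it is forced above Wes and also forced below Sam.
Above Wes: {Nico, Ivan, Kai}. Below Sam: {Gus, Nico}.
Intersection: {Nico} — 1.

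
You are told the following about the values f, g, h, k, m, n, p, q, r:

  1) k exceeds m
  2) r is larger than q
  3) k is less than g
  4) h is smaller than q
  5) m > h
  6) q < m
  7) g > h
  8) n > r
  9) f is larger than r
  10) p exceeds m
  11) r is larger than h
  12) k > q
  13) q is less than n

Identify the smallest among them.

h

q is not least since h < q; m is not least since q < m; k is not least since m < k; g is not least since h < g; r is not least since q < r; p is not least since m < p; n is not least since r < n; f is not least since r < f.
Only h has nothing below it, so h is the smallest.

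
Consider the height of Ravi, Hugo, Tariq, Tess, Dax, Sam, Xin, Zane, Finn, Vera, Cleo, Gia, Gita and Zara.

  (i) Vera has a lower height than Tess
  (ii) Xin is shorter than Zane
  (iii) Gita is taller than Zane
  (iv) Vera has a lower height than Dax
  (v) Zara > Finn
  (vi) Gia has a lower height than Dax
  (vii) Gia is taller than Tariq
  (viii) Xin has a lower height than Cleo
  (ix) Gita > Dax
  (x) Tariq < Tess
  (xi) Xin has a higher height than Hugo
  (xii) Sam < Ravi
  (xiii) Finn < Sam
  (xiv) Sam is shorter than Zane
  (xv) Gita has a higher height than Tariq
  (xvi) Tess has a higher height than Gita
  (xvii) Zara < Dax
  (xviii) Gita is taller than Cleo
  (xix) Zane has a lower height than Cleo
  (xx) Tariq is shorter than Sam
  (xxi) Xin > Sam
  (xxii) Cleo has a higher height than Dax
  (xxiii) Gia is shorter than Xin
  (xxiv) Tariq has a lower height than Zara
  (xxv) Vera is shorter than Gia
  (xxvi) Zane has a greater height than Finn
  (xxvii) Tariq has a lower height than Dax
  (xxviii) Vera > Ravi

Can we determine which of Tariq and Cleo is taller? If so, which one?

Tariq < Sam and Sam < Ravi give Tariq < Ravi.
Then Ravi < Vera extends the chain to Vera.
With Vera < Gia: Tariq < Sam < Ravi < Vera < Gia.
Then Gia < Xin extends the chain to Xin.
With Xin < Zane: Tariq < Sam < Ravi < Vera < Gia < Xin < Zane.
With Zane < Cleo: Tariq < Sam < Ravi < Vera < Gia < Xin < Zane < Cleo.
So Cleo is taller.

Cleo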